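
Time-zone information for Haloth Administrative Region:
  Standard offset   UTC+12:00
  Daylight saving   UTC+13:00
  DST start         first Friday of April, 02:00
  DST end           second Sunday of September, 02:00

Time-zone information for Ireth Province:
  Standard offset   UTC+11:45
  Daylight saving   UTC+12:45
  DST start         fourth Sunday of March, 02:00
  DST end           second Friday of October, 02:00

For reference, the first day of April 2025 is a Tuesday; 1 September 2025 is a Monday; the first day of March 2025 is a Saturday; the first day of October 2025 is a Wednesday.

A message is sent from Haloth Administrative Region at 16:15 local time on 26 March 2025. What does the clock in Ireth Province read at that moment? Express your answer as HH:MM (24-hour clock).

17:00

1 April 2025 is a Tuesday, so the first Friday is April 4.
1 September 2025 is a Monday, so the first Sunday is September 7 and the second is September 14.
Daylight saving runs 4 April – 14 September; 26 March 2025 is outside that window, so Haloth Administrative Region is on standard time at UTC+12:00.
16:15 Haloth Administrative Region − 12h = 04:15 UTC.
1 March 2025 is a Saturday, so the first Sunday is March 2 and the fourth is March 23.
1 October 2025 is a Wednesday, so the first Friday is October 3 and the second is October 10.
At the standard offset (UTC+11:45), 04:15 UTC + 11h45m = 16:00 Ireth Province standard time.
The standard-time date in Ireth Province, 26 March 2025, falls between 23 March and 10 October, so daylight saving is in effect and Ireth Province is at UTC+12:45.
04:15 UTC + 12h45m = 17:00 Ireth Province.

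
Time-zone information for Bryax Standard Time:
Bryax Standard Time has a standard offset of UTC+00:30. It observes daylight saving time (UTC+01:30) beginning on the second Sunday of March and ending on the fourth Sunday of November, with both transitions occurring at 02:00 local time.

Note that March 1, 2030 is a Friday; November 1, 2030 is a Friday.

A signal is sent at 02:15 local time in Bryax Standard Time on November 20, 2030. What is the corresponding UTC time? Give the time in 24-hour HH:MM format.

1 March 2030 is a Friday, so the first Sunday is March 3 and the second is March 10.
1 November 2030 is a Friday, so the first Sunday is November 3 and the fourth is November 24.
November 20, 2030 lies within the daylight-saving period (10 March – 24 November), so Bryax Standard Time is on daylight time, UTC+01:30.
02:15 local − 1h30m = 00:45 UTC.

00:45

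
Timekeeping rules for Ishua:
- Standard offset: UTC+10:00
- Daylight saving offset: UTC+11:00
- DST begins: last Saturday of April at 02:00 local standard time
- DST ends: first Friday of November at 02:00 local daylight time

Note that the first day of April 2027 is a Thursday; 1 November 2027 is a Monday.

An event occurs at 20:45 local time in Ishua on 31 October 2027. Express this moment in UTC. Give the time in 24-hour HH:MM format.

09:45

1 April 2027 is a Thursday, so Saturdays fall on 3, 10, 17, 24; the last is April 24.
1 November 2027 is a Monday, so the first Friday is November 5.
Daylight saving runs 24 April – 5 November; 31 October 2027 is inside that window, so Ishua is at UTC+11:00.
20:45 local − 11h = 09:45 UTC.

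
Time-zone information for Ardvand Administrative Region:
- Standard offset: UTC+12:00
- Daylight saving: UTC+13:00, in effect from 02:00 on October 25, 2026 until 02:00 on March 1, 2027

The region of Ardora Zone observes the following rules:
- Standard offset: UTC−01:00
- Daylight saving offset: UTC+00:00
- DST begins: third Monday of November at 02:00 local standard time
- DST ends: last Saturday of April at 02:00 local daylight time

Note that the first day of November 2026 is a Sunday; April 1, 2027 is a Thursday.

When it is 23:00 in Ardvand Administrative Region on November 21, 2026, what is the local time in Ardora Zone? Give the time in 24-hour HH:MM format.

10:00

November 21, 2026 falls between 25 October 2026 and 1 March 2027, so daylight saving is in effect and Ardvand Administrative Region is at UTC+13:00.
23:00 Ardvand Administrative Region − 13h = 10:00 UTC.
1 November 2026 is a Sunday, so the first Monday is November 2 and the third is November 16.
1 April 2027 is a Thursday, so Saturdays fall on 3, 10, 17, 24; the last is April 24.
At the standard offset (UTC−01:00), 10:00 UTC − 1h = 09:00 Ardora Zone standard time.
The standard-time date in Ardora Zone, November 21, 2026, falls between 16 November 2026 and 24 April 2027, so daylight saving is in effect and Ardora Zone is at UTC+00:00.
10:00 UTC + 0h = 10:00 Ardora Zone.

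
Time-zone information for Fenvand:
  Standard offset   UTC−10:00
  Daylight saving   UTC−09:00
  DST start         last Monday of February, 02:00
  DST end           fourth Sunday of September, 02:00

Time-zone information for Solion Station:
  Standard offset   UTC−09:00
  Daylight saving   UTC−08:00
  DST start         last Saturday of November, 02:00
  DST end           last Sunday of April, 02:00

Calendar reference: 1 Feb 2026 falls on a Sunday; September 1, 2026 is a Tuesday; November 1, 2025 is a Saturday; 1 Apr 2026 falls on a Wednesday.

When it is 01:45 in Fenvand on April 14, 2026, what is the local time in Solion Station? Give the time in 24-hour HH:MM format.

1 February 2026 is a Sunday, so Mondays fall on 2, 9, 16, 23; the last is February 23.
1 September 2026 is a Tuesday, so the first Sunday is September 6 and the fourth is September 27.
April 14, 2026 lies within the daylight-saving period (23 February – 27 September), so Fenvand is on daylight time, UTC−09:00.
01:45 Fenvand + 9h = 10:45 UTC.
1 November 2025 is a Saturday, so Saturdays fall on 1, 8, 15, 22, 29; the last is November 29.
1 April 2026 is a Wednesday, so Sundays fall on 5, 12, 19, 26; the last is April 26.
At the standard offset (UTC−09:00), 10:45 UTC − 9h = 01:45 Solion Station standard time.
The standard-time date in Solion Station, April 14, 2026, falls between 29 November 2025 and 26 April 2026, so daylight saving is in effect and Solion Station is at UTC−08:00.
10:45 UTC − 8h = 02:45 Solion Station.

02:45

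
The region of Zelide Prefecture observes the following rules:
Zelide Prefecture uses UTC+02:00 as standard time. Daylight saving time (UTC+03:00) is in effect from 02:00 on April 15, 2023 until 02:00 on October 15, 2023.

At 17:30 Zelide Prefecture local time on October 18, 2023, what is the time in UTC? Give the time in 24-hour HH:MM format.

15:30

Daylight saving runs 15 April – 15 October; October 18, 2023 is outside that window, so Zelide Prefecture is on standard time at UTC+02:00.
17:30 local − 2h = 15:30 UTC.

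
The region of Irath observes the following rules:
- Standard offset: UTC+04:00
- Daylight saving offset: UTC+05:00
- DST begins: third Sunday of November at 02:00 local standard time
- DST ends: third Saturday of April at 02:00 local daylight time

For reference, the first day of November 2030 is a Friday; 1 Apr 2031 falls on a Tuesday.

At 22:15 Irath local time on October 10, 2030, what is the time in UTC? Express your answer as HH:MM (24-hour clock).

1 November 2030 is a Friday, so the first Sunday is November 3 and the third is November 17.
1 April 2031 is a Tuesday, so the first Saturday is April 5 and the third is April 19.
Daylight saving runs 17 November 2030 – 19 April 2031; October 10, 2030 is outside that window, so Irath is on standard time at UTC+04:00.
22:15 local − 4h = 18:15 UTC.

18:15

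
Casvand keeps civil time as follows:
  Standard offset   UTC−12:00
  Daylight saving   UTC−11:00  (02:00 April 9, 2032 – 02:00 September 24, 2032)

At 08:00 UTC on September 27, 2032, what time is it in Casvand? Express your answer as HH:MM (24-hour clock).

At the standard offset (UTC−12:00), 08:00 UTC − 12h = 20:00 Casvand standard time (rolling into the previous day, 26 September 2032).
The standard-time date in Casvand, September 26, 2032, does not fall between 9 April and 24 September, so daylight saving is not in effect and Casvand is at UTC−12:00.
08:00 UTC − 12h = 20:00 local (rolling into the previous day, 26 September 2032).

20:00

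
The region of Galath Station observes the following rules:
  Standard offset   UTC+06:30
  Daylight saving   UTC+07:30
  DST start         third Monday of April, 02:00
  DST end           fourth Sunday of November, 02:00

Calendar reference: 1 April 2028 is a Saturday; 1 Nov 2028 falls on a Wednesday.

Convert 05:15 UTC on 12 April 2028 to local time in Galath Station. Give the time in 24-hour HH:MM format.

11:45

1 April 2028 is a Saturday, so the first Monday is April 3 and the third is April 17.
1 November 2028 is a Wednesday, so the first Sunday is November 5 and the fourth is November 26.
At the standard offset (UTC+06:30), 05:15 UTC + 6h30m = 11:45 Galath Station standard time.
The standard-time date in Galath Station, 12 April 2028, is outside the daylight-saving period (17 April – 26 November), so Galath Station is on standard time, UTC+06:30.
05:15 UTC + 6h30m = 11:45 local.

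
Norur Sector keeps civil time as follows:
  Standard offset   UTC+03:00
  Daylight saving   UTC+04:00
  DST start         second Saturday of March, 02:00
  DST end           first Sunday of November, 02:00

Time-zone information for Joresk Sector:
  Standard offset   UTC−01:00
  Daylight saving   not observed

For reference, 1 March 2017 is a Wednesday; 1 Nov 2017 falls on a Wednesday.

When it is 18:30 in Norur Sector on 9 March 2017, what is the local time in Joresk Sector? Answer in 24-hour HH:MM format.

1 March 2017 is a Wednesday, so the first Saturday is March 4 and the second is March 11.
1 November 2017 is a Wednesday, so the first Sunday is November 5.
9 March 2017 is outside the daylight-saving period (11 March – 5 November), so Norur Sector is on standard time, UTC+03:00.
18:30 Norur Sector − 3h = 15:30 UTC.
Joresk Sector stays on UTC−01:00 all year.
15:30 UTC − 1h = 14:30 Joresk Sector.

14:30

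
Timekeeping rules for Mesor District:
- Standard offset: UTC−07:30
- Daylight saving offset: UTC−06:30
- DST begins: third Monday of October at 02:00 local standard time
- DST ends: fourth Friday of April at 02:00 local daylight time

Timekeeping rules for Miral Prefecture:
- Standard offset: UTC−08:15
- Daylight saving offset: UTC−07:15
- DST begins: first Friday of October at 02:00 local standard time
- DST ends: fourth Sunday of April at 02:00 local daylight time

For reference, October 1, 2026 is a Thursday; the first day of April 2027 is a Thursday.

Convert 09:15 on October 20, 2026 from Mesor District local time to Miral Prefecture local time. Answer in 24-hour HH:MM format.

08:30

1 October 2026 is a Thursday, so the first Monday is October 5 and the third is October 19.
1 April 2027 is a Thursday, so the first Friday is April 2 and the fourth is April 23.
October 20, 2026 falls between 19 October 2026 and 23 April 2027, so daylight saving is in effect and Mesor District is at UTC−06:30.
09:15 Mesor District + 6h30m = 15:45 UTC.
1 October 2026 is a Thursday, so the first Friday is October 2.
1 April 2027 is a Thursday, so the first Sunday is April 4 and the fourth is April 25.
At the standard offset (UTC−08:15), 15:45 UTC − 8h15m = 07:30 Miral Prefecture standard time.
The standard-time date in Miral Prefecture, October 20, 2026, falls between 2 October 2026 and 25 April 2027, so daylight saving is in effect and Miral Prefecture is at UTC−07:15.
15:45 UTC − 7h15m = 08:30 Miral Prefecture.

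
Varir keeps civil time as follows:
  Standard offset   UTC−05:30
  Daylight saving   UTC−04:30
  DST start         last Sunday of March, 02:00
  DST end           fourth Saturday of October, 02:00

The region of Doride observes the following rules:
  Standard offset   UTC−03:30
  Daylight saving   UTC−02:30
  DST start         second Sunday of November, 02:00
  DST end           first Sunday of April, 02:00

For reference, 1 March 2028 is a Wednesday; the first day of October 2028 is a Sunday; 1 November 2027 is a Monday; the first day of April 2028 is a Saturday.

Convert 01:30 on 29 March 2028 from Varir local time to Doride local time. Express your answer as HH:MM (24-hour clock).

1 March 2028 is a Wednesday, so Sundays fall on 5, 12, 19, 26; the last is March 26.
1 October 2028 is a Sunday, so the first Saturday is October 7 and the fourth is October 28.
Daylight saving runs 26 March – 28 October; 29 March 2028 is inside that window, so Varir is at UTC−04:30.
01:30 Varir + 4h30m = 06:00 UTC.
1 November 2027 is a Monday, so the first Sunday is November 7 and the second is November 14.
1 April 2028 is a Saturday, so the first Sunday is April 2.
At the standard offset (UTC−03:30), 06:00 UTC − 3h30m = 02:30 Doride standard time.
The standard-time date in Doride, 29 March 2028, lies within the daylight-saving period (14 November 2027 – 2 April 2028), so Doride is on daylight time, UTC−02:30.
06:00 UTC − 2h30m = 03:30 Doride.

03:30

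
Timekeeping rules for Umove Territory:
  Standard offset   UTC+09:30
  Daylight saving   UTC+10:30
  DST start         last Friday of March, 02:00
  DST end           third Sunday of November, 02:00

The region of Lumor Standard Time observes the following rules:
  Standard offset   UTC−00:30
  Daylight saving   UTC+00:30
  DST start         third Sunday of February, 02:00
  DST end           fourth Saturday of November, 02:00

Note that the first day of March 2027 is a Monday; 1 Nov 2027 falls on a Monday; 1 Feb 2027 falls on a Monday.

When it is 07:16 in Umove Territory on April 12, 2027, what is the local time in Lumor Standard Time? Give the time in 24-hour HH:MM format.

1 March 2027 is a Monday, so Fridays fall on 5, 12, 19, 26; the last is March 26.
1 November 2027 is a Monday, so the first Sunday is November 7 and the third is November 21.
April 12, 2027 lies within the daylight-saving period (26 March – 21 November), so Umove Territory is on daylight time, UTC+10:30.
07:16 Umove Territory − 10h30m = 20:46 UTC (rolling into the previous day, 11 April 2027).
1 February 2027 is a Monday, so the first Sunday is February 7 and the third is February 21.
1 November 2027 is a Monday, so the first Saturday is November 6 and the fourth is November 27.
At the standard offset (UTC−00:30), 20:46 UTC − 0h30m = 20:16 Lumor Standard Time standard time.
The standard-time date in Lumor Standard Time, April 11, 2027, falls between 21 February and 27 November, so daylight saving is in effect and Lumor Standard Time is at UTC+00:30.
20:46 UTC + 0h30m = 21:16 Lumor Standard Time.

21:16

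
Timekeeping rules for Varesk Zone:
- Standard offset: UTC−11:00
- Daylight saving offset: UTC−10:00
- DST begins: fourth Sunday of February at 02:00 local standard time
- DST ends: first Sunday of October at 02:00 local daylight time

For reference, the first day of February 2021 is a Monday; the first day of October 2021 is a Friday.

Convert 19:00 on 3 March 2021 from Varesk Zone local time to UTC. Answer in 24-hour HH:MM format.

05:00

1 February 2021 is a Monday, so the first Sunday is February 7 and the fourth is February 28.
1 October 2021 is a Friday, so the first Sunday is October 3.
3 March 2021 lies within the daylight-saving period (28 February – 3 October), so Varesk Zone is on daylight time, UTC−10:00.
19:00 local + 10h = 05:00 UTC (rolling into the next day, 4 March 2021).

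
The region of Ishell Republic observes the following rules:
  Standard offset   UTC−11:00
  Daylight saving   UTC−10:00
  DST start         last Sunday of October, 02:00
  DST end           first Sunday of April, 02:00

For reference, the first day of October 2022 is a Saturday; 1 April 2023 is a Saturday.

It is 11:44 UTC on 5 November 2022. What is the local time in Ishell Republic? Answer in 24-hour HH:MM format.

01:44

1 October 2022 is a Saturday, so Sundays fall on 2, 9, 16, 23, 30; the last is October 30.
1 April 2023 is a Saturday, so the first Sunday is April 2.
At the standard offset (UTC−11:00), 11:44 UTC − 11h = 00:44 Ishell Republic standard time.
The standard-time date in Ishell Republic, 5 November 2022, lies within the daylight-saving period (30 October 2022 – 2 April 2023), so Ishell Republic is on daylight time, UTC−10:00.
11:44 UTC − 10h = 01:44 local.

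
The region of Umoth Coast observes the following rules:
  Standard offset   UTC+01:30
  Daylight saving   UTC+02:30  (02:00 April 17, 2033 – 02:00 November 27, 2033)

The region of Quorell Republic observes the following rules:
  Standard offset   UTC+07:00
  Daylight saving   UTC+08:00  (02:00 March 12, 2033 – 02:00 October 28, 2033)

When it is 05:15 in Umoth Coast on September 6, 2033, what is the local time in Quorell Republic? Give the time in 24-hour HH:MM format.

10:45

Daylight saving runs 17 April – 27 November; September 6, 2033 is inside that window, so Umoth Coast is at UTC+02:30.
05:15 Umoth Coast − 2h30m = 02:45 UTC.
At the standard offset (UTC+07:00), 02:45 UTC + 7h = 09:45 Quorell Republic standard time.
The standard-time date in Quorell Republic, September 6, 2033, falls between 12 March and 28 October, so daylight saving is in effect and Quorell Republic is at UTC+08:00.
02:45 UTC + 8h = 10:45 Quorell Republic.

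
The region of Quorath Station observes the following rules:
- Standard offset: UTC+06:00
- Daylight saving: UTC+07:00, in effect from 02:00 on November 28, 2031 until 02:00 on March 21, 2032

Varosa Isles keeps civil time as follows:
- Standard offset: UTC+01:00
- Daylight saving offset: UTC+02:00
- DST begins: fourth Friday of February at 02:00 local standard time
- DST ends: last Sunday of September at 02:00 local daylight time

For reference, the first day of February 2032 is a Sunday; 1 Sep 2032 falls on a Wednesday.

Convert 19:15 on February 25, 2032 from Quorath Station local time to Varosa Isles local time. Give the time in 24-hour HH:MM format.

13:15

Daylight saving runs 28 November 2031 – 21 March 2032; February 25, 2032 is inside that window, so Quorath Station is at UTC+07:00.
19:15 Quorath Station − 7h = 12:15 UTC.
1 February 2032 is a Sunday, so the first Friday is February 6 and the fourth is February 27.
1 September 2032 is a Wednesday, so Sundays fall on 5, 12, 19, 26; the last is September 26.
At the standard offset (UTC+01:00), 12:15 UTC + 1h = 13:15 Varosa Isles standard time.
The standard-time date in Varosa Isles, February 25, 2032, is outside the daylight-saving period (27 February – 26 September), so Varosa Isles is on standard time, UTC+01:00.
12:15 UTC + 1h = 13:15 Varosa Isles.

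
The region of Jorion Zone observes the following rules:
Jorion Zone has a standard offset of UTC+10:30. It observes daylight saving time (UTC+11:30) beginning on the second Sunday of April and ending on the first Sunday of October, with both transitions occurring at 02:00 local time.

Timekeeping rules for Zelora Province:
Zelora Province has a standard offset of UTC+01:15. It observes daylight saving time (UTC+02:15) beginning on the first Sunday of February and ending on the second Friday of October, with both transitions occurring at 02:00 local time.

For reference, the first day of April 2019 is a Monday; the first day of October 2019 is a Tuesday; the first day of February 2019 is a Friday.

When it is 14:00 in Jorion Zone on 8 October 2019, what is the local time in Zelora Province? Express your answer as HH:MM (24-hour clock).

1 April 2019 is a Monday, so the first Sunday is April 7 and the second is April 14.
1 October 2019 is a Tuesday, so the first Sunday is October 6.
Daylight saving runs 14 April – 6 October; 8 October 2019 is outside that window, so Jorion Zone is on standard time at UTC+10:30.
14:00 Jorion Zone − 10h30m = 03:30 UTC.
1 February 2019 is a Friday, so the first Sunday is February 3.
1 October 2019 is a Tuesday, so the first Friday is October 4 and the second is October 11.
At the standard offset (UTC+01:15), 03:30 UTC + 1h15m = 04:45 Zelora Province standard time.
The standard-time date in Zelora Province, 8 October 2019, lies within the daylight-saving period (3 February – 11 October), so Zelora Province is on daylight time, UTC+02:15.
03:30 UTC + 2h15m = 05:45 Zelora Province.

05:45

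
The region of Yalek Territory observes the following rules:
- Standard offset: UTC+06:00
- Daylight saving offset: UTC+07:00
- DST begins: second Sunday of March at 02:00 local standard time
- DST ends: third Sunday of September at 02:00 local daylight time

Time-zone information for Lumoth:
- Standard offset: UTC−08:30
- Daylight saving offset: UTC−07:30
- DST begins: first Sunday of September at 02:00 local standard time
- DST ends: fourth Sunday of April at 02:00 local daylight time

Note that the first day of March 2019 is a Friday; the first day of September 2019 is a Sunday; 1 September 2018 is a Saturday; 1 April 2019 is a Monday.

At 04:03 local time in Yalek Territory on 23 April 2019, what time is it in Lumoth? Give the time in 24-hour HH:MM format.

1 March 2019 is a Friday, so the first Sunday is March 3 and the second is March 10.
1 September 2019 is a Sunday, so the first Sunday is September 1 and the third is September 15.
23 April 2019 lies within the daylight-saving period (10 March – 15 September), so Yalek Territory is on daylight time, UTC+07:00.
04:03 Yalek Territory − 7h = 21:03 UTC (rolling into the previous day, 22 April 2019).
1 September 2018 is a Saturday, so the first Sunday is September 2.
1 April 2019 is a Monday, so the first Sunday is April 7 and the fourth is April 28.
At the standard offset (UTC−08:30), 21:03 UTC − 8h30m = 12:33 Lumoth standard time.
Daylight saving runs 2 September 2018 – 28 April 2019; the standard-time date in Lumoth, 22 April 2019, is inside that window, so Lumoth is at UTC−07:30.
21:03 UTC − 7h30m = 13:33 Lumoth.

13:33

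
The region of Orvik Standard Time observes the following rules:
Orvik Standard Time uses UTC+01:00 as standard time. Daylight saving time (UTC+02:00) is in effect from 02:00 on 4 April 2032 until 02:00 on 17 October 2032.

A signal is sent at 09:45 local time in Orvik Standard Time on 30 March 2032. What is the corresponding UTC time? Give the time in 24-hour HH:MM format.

08:45

30 March 2032 does not fall between 4 April and 17 October, so daylight saving is not in effect and Orvik Standard Time is at UTC+01:00.
09:45 local − 1h = 08:45 UTC.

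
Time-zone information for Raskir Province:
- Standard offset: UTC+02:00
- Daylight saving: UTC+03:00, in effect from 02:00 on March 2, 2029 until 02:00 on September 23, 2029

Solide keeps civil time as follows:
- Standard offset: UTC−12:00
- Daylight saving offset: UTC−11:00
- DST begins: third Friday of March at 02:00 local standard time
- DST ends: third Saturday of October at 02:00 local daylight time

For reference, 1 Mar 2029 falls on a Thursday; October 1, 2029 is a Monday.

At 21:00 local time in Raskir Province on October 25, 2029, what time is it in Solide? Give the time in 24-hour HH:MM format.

October 25, 2029 is outside the daylight-saving period (2 March – 23 September), so Raskir Province is on standard time, UTC+02:00.
21:00 Raskir Province − 2h = 19:00 UTC.
1 March 2029 is a Thursday, so the first Friday is March 2 and the third is March 16.
1 October 2029 is a Monday, so the first Saturday is October 6 and the third is October 20.
At the standard offset (UTC−12:00), 19:00 UTC − 12h = 07:00 Solide standard time.
The standard-time date in Solide, October 25, 2029, does not fall between 16 March and 20 October, so daylight saving is not in effect and Solide is at UTC−12:00.
19:00 UTC − 12h = 07:00 Solide.

07:00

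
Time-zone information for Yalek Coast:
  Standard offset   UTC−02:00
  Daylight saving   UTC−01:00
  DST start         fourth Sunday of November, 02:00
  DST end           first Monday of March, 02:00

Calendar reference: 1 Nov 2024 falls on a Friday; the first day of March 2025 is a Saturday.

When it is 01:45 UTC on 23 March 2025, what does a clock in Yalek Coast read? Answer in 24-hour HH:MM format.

23:45

1 November 2024 is a Friday, so the first Sunday is November 3 and the fourth is November 24.
1 March 2025 is a Saturday, so the first Monday is March 3.
At the standard offset (UTC−02:00), 01:45 UTC − 2h = 23:45 Yalek Coast standard time (rolling into the previous day, 22 March 2025).
The standard-time date in Yalek Coast, 22 March 2025, does not fall between 24 November 2024 and 3 March 2025, so daylight saving is not in effect and Yalek Coast is at UTC−02:00.
01:45 UTC − 2h = 23:45 local (rolling into the previous day, 22 March 2025).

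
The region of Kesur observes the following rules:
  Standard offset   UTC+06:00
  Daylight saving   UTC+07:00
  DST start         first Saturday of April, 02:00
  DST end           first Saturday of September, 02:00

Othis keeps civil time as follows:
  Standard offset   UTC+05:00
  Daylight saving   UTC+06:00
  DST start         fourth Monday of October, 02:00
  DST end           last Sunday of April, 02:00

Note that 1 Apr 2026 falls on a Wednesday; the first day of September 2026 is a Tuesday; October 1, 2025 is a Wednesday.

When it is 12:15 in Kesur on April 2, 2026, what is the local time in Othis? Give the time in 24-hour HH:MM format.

1 April 2026 is a Wednesday, so the first Saturday is April 4.
1 September 2026 is a Tuesday, so the first Saturday is September 5.
April 2, 2026 is outside the daylight-saving period (4 April – 5 September), so Kesur is on standard time, UTC+06:00.
12:15 Kesur − 6h = 06:15 UTC.
1 October 2025 is a Wednesday, so the first Monday is October 6 and the fourth is October 27.
1 April 2026 is a Wednesday, so Sundays fall on 5, 12, 19, 26; the last is April 26.
At the standard offset (UTC+05:00), 06:15 UTC + 5h = 11:15 Othis standard time.
The standard-time date in Othis, April 2, 2026, lies within the daylight-saving period (27 October 2025 – 26 April 2026), so Othis is on daylight time, UTC+06:00.
06:15 UTC + 6h = 12:15 Othis.

12:15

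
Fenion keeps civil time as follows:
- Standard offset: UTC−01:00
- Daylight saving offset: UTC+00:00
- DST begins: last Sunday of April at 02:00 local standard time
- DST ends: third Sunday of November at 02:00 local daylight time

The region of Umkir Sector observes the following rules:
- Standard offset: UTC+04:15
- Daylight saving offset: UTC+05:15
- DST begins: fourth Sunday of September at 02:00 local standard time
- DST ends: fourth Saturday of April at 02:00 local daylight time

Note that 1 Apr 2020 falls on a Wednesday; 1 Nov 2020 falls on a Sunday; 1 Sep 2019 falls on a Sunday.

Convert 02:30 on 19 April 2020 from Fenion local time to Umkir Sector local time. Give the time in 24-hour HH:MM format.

08:45

1 April 2020 is a Wednesday, so Sundays fall on 5, 12, 19, 26; the last is April 26.
1 November 2020 is a Sunday, so the first Sunday is November 1 and the third is November 15.
19 April 2020 is outside the daylight-saving period (26 April – 15 November), so Fenion is on standard time, UTC−01:00.
02:30 Fenion + 1h = 03:30 UTC.
1 September 2019 is a Sunday, so the first Sunday is September 1 and the fourth is September 22.
1 April 2020 is a Wednesday, so the first Saturday is April 4 and the fourth is April 25.
At the standard offset (UTC+04:15), 03:30 UTC + 4h15m = 07:45 Umkir Sector standard time.
The standard-time date in Umkir Sector, 19 April 2020, falls between 22 September 2019 and 25 April 2020, so daylight saving is in effect and Umkir Sector is at UTC+05:15.
03:30 UTC + 5h15m = 08:45 Umkir Sector.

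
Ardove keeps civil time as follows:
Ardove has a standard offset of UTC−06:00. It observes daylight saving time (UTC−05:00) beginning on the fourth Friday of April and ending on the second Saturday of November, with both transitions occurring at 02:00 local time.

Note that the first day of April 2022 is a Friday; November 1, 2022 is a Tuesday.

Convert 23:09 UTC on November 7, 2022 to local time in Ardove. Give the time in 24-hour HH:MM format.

1 April 2022 is a Friday, so the first Friday is April 1 and the fourth is April 22.
1 November 2022 is a Tuesday, so the first Saturday is November 5 and the second is November 12.
At the standard offset (UTC−06:00), 23:09 UTC − 6h = 17:09 Ardove standard time.
The standard-time date in Ardove, November 7, 2022, falls between 22 April and 12 November, so daylight saving is in effect and Ardove is at UTC−05:00.
23:09 UTC − 5h = 18:09 local.

18:09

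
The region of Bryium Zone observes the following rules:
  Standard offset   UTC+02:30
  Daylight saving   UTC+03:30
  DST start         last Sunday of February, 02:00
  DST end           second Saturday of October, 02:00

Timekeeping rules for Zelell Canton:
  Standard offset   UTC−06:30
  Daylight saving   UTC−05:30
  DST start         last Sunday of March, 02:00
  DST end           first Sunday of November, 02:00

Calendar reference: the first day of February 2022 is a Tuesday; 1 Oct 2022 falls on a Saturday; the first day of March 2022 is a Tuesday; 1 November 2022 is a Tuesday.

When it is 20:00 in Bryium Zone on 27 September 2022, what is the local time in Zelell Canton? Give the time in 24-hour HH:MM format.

11:00

1 February 2022 is a Tuesday, so Sundays fall on 6, 13, 20, 27; the last is February 27.
1 October 2022 is a Saturday, so the first Saturday is October 1 and the second is October 8.
27 September 2022 falls between 27 February and 8 October, so daylight saving is in effect and Bryium Zone is at UTC+03:30.
20:00 Bryium Zone − 3h30m = 16:30 UTC.
1 March 2022 is a Tuesday, so Sundays fall on 6, 13, 20, 27; the last is March 27.
1 November 2022 is a Tuesday, so the first Sunday is November 6.
At the standard offset (UTC−06:30), 16:30 UTC − 6h30m = 10:00 Zelell Canton standard time.
The standard-time date in Zelell Canton, 27 September 2022, falls between 27 March and 6 November, so daylight saving is in effect and Zelell Canton is at UTC−05:30.
16:30 UTC − 5h30m = 11:00 Zelell Canton.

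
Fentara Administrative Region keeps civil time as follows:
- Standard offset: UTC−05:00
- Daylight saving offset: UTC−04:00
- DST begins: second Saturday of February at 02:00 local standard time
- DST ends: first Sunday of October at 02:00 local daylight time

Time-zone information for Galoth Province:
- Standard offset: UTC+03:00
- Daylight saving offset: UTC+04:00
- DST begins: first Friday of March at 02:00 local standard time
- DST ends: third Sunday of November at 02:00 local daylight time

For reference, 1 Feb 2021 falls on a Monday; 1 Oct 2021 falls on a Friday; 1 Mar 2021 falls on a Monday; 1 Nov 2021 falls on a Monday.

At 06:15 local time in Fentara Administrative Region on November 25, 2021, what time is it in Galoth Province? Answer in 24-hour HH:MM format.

14:15

1 February 2021 is a Monday, so the first Saturday is February 6 and the second is February 13.
1 October 2021 is a Friday, so the first Sunday is October 3.
November 25, 2021 does not fall between 13 February and 3 October, so daylight saving is not in effect and Fentara Administrative Region is at UTC−05:00.
06:15 Fentara Administrative Region + 5h = 11:15 UTC.
1 March 2021 is a Monday, so the first Friday is March 5.
1 November 2021 is a Monday, so the first Sunday is November 7 and the third is November 21.
At the standard offset (UTC+03:00), 11:15 UTC + 3h = 14:15 Galoth Province standard time.
Daylight saving runs 5 March – 21 November; the standard-time date in Galoth Province, November 25, 2021, is outside that window, so Galoth Province is on standard time at UTC+03:00.
11:15 UTC + 3h = 14:15 Galoth Province.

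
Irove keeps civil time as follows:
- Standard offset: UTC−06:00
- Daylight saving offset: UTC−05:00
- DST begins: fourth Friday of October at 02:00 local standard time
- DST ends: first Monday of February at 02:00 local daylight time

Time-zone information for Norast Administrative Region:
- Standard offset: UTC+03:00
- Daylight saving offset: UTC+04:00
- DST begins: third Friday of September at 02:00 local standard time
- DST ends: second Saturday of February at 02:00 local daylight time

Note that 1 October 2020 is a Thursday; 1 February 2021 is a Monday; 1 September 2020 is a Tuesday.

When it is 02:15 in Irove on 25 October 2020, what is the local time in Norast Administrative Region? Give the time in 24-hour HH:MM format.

11:15

1 October 2020 is a Thursday, so the first Friday is October 2 and the fourth is October 23.
1 February 2021 is a Monday, so the first Monday is February 1.
25 October 2020 lies within the daylight-saving period (23 October 2020 – 1 February 2021), so Irove is on daylight time, UTC−05:00.
02:15 Irove + 5h = 07:15 UTC.
1 September 2020 is a Tuesday, so the first Friday is September 4 and the third is September 18.
1 February 2021 is a Monday, so the first Saturday is February 6 and the second is February 13.
At the standard offset (UTC+03:00), 07:15 UTC + 3h = 10:15 Norast Administrative Region standard time.
The standard-time date in Norast Administrative Region, 25 October 2020, lies within the daylight-saving period (18 September 2020 – 13 February 2021), so Norast Administrative Region is on daylight time, UTC+04:00.
07:15 UTC + 4h = 11:15 Norast Administrative Region.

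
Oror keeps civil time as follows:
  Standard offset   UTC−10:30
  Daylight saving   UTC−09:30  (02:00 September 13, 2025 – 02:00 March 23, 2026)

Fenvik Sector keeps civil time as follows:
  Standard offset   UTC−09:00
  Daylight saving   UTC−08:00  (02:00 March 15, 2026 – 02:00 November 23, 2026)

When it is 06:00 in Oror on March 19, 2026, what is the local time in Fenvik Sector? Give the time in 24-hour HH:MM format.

07:30

Daylight saving runs 13 September 2025 – 23 March 2026; March 19, 2026 is inside that window, so Oror is at UTC−09:30.
06:00 Oror + 9h30m = 15:30 UTC.
At the standard offset (UTC−09:00), 15:30 UTC − 9h = 06:30 Fenvik Sector standard time.
Daylight saving runs 15 March – 23 November; the standard-time date in Fenvik Sector, March 19, 2026, is inside that window, so Fenvik Sector is at UTC−08:00.
15:30 UTC − 8h = 07:30 Fenvik Sector.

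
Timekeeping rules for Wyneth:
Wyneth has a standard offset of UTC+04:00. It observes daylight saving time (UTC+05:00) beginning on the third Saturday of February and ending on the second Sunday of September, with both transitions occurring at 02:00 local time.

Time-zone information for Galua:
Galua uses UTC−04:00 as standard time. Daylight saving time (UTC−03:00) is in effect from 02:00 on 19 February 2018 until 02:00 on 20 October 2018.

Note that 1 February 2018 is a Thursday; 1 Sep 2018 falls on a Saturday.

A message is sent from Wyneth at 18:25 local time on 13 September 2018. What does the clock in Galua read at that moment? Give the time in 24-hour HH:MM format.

11:25

1 February 2018 is a Thursday, so the first Saturday is February 3 and the third is February 17.
1 September 2018 is a Saturday, so the first Sunday is September 2 and the second is September 9.
13 September 2018 is outside the daylight-saving period (17 February – 9 September), so Wyneth is on standard time, UTC+04:00.
18:25 Wyneth − 4h = 14:25 UTC.
At the standard offset (UTC−04:00), 14:25 UTC − 4h = 10:25 Galua standard time.
The standard-time date in Galua, 13 September 2018, lies within the daylight-saving period (19 February – 20 October), so Galua is on daylight time, UTC−03:00.
14:25 UTC − 3h = 11:25 Galua.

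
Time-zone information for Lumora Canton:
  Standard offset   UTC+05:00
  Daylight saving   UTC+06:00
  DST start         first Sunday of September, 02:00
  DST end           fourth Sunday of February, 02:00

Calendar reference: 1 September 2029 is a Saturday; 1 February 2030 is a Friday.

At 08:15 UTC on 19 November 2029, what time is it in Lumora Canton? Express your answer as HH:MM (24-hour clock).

1 September 2029 is a Saturday, so the first Sunday is September 2.
1 February 2030 is a Friday, so the first Sunday is February 3 and the fourth is February 24.
At the standard offset (UTC+05:00), 08:15 UTC + 5h = 13:15 Lumora Canton standard time.
The standard-time date in Lumora Canton, 19 November 2029, lies within the daylight-saving period (2 September 2029 – 24 February 2030), so Lumora Canton is on daylight time, UTC+06:00.
08:15 UTC + 6h = 14:15 local.

14:15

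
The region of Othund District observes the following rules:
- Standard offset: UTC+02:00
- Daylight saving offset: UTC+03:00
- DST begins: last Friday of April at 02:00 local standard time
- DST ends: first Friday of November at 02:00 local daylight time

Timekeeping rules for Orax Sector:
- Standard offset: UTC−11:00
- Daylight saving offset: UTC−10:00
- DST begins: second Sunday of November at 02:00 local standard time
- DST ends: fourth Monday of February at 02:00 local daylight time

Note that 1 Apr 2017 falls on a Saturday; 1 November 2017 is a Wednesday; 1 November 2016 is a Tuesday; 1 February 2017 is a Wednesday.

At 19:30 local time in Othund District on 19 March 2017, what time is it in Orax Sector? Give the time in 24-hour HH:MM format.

1 April 2017 is a Saturday, so Fridays fall on 7, 14, 21, 28; the last is April 28.
1 November 2017 is a Wednesday, so the first Friday is November 3.
19 March 2017 is outside the daylight-saving period (28 April – 3 November), so Othund District is on standard time, UTC+02:00.
19:30 Othund District − 2h = 17:30 UTC.
1 November 2016 is a Tuesday, so the first Sunday is November 6 and the second is November 13.
1 February 2017 is a Wednesday, so the first Monday is February 6 and the fourth is February 27.
At the standard offset (UTC−11:00), 17:30 UTC − 11h = 06:30 Orax Sector standard time.
Daylight saving runs 13 November 2016 – 27 February 2017; the standard-time date in Orax Sector, 19 March 2017, is outside that window, so Orax Sector is on standard time at UTC−11:00.
17:30 UTC − 11h = 06:30 Orax Sector.

06:30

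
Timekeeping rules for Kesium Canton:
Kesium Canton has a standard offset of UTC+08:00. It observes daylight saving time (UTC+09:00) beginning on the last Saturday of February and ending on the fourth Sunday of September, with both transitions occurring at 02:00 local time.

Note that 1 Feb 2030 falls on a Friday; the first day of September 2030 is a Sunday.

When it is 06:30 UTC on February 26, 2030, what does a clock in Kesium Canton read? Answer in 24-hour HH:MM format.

15:30

1 February 2030 is a Friday, so Saturdays fall on 2, 9, 16, 23; the last is February 23.
1 September 2030 is a Sunday, so the first Sunday is September 1 and the fourth is September 22.
At the standard offset (UTC+08:00), 06:30 UTC + 8h = 14:30 Kesium Canton standard time.
The standard-time date in Kesium Canton, February 26, 2030, falls between 23 February and 22 September, so daylight saving is in effect and Kesium Canton is at UTC+09:00.
06:30 UTC + 9h = 15:30 local.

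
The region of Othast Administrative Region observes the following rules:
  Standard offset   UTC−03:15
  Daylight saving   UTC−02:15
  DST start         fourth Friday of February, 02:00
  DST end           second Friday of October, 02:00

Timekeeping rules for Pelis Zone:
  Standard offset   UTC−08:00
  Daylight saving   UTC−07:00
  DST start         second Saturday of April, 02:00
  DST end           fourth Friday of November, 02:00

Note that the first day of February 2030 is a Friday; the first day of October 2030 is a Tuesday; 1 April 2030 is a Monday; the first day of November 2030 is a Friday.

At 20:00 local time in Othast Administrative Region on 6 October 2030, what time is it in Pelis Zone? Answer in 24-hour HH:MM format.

1 February 2030 is a Friday, so the first Friday is February 1 and the fourth is February 22.
1 October 2030 is a Tuesday, so the first Friday is October 4 and the second is October 11.
6 October 2030 lies within the daylight-saving period (22 February – 11 October), so Othast Administrative Region is on daylight time, UTC−02:15.
20:00 Othast Administrative Region + 2h15m = 22:15 UTC.
1 April 2030 is a Monday, so the first Saturday is April 6 and the second is April 13.
1 November 2030 is a Friday, so the first Friday is November 1 and the fourth is November 22.
At the standard offset (UTC−08:00), 22:15 UTC − 8h = 14:15 Pelis Zone standard time.
Daylight saving runs 13 April – 22 November; the standard-time date in Pelis Zone, 6 October 2030, is inside that window, so Pelis Zone is at UTC−07:00.
22:15 UTC − 7h = 15:15 Pelis Zone.

15:15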